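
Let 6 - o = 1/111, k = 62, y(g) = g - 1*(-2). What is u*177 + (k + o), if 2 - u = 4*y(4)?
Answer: -424687/111 ≈ -3826.0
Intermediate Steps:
y(g) = 2 + g (y(g) = g + 2 = 2 + g)
o = 665/111 (o = 6 - 1/111 = 665/111 ≈ 5.9910)
u = -22 (u = 2 - 4*(2 + 4) = 2 - 4*6 = 2 - 1*24 = 2 - 24 = -22)
u*177 + (k + o) = -22*177 + (62 + 665/111) = -3894 + 7547/111 = -424687/111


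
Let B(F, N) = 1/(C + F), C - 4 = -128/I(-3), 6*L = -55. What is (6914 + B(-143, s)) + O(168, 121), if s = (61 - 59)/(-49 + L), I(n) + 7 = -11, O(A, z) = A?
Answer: 8406325/1187 ≈ 7082.0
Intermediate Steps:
L = -55/6 (L = (⅙)*(-55) = -55/6 ≈ -9.1667)
I(n) = -18 (I(n) = -7 - 11 = -18)
C = 100/9 (C = 4 - 128/(-18) = 4 - 128*(-1/18) = 4 + 64/9 = 100/9 ≈ 11.111)
s = -12/349 (s = (61 - 59)/(-49 - 55/6) = 2/(-349/6) = 2*(-6/349) = -12/349 ≈ -0.034384)
B(F, N) = 1/(100/9 + F)
(6914 + B(-143, s)) + O(168, 121) = (6914 + 9/(100 + 9*(-143))) + 168 = (6914 + 9/(100 - 1287)) + 168 = (6914 + 9/(-1187)) + 168 = (6914 + 9*(-1/1187)) + 168 = (6914 - 9/1187) + 168 = 8206909/1187 + 168 = 8406325/1187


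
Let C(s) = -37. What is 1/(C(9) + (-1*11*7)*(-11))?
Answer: 1/810 ≈ 0.0012346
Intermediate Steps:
1/(C(9) + (-1*11*7)*(-11)) = 1/(-37 + (-1*11*7)*(-11)) = 1/(-37 - 11*7*(-11)) = 1/(-37 - 77*(-11)) = 1/(-37 + 847) = 1/810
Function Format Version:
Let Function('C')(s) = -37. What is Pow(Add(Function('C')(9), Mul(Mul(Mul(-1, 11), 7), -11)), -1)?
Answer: Rational(1, 810) ≈ 0.0012346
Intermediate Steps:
Pow(Add(Function('C')(9), Mul(Mul(Mul(-1, 11), 7), -11)), -1) = Pow(Add(-37, Mul(Mul(Mul(-1, 11), 7), -11)), -1) = Pow(Add(-37, Mul(Mul(-11, 7), -11)), -1) = Pow(Add(-37, Mul(-77, -11)), -1) = Pow(Add(-37, 847), -1) = Pow(810, -1) = Rational(1, 810)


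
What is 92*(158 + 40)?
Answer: 18216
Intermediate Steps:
92*(158 + 40) = 92*198 = 18216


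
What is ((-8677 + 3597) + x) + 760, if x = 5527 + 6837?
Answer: 8044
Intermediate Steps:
x = 12364
((-8677 + 3597) + x) + 760 = ((-8677 + 3597) + 12364) + 760 = (-5080 + 12364) + 760 = 7284 + 760 = 8044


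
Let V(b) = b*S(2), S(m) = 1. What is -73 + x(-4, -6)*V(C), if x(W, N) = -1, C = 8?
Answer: -81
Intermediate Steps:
V(b) = b (V(b) = b*1 = b)
-73 + x(-4, -6)*V(C) = -73 - 1*8 = -73 - 8 = -81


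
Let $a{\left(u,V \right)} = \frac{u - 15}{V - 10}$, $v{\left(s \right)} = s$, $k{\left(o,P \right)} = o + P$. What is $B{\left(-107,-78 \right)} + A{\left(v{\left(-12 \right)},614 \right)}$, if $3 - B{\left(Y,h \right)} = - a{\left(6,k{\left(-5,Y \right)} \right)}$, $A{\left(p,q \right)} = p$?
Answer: $- \frac{1089}{122} \approx -8.9262$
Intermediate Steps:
$k{\left(o,P \right)} = P + o$
$a{\left(u,V \right)} = \frac{-15 + u}{-10 + V}$
$B{\left(Y,h \right)} = 3 - \frac{9}{-15 + Y}$ ($B{\left(Y,h \right)} = 3 - - \frac{-15 + 6}{-10 + \left(Y - 5\right)} = 3 - - \frac{-9}{-10 + \left(-5 + Y\right)} = 3 - - \frac{-9}{-15 + Y} = 3 - \frac{9}{-15 + Y}$)
$B{\left(-107,-78 \right)} + A{\left(v{\left(-12 \right)},614 \right)} = \frac{3 \left(-18 - 107\right)}{-15 - 107} - 12 = 3 \frac{1}{-122} \left(-125\right) - 12 = 3 \left(- \frac{1}{122}\right) \left(-125\right) - 12 = \frac{375}{122} - 12 = - \frac{1089}{122}$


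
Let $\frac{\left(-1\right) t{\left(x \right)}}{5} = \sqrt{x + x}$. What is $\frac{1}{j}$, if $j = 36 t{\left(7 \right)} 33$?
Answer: $- \frac{\sqrt{14}}{83160} \approx -4.4993 \cdot 10^{-5}$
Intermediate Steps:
$t{\left(x \right)} = - 5 \sqrt{2} \sqrt{x}$ ($t{\left(x \right)} = - 5 \sqrt{x + x} = - 5 \sqrt{2 x} = - 5 \sqrt{2} \sqrt{x}$)
$j = - 5940 \sqrt{14}$ ($j = 36 \left(- 5 \sqrt{2} \sqrt{7}\right) 33 = 36 \left(- 5 \sqrt{14}\right) 33 = - 180 \sqrt{14} \cdot 33 = - 5940 \sqrt{14} \approx -22225.0$)
$\frac{1}{j} = \frac{1}{\left(-5940\right) \sqrt{14}} = - \frac{\sqrt{14}}{83160}$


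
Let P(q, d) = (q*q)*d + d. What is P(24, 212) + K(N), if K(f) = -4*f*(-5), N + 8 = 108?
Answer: 124324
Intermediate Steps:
N = 100 (N = -8 + 108 = 100)
P(q, d) = d + d*q² (P(q, d) = q²*d + d = d*q² + d = d + d*q²)
K(f) = 20*f
P(24, 212) + K(N) = 212*(1 + 24²) + 20*100 = 212*(1 + 576) + 2000 = 212*577 + 2000 = 122324 + 2000 = 124324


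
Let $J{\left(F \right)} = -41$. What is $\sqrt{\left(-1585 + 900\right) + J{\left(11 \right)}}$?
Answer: $11 i \sqrt{6} \approx 26.944 i$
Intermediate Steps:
$\sqrt{\left(-1585 + 900\right) + J{\left(11 \right)}} = \sqrt{\left(-1585 + 900\right) - 41} = \sqrt{-685 - 41} = \sqrt{-726} = 11 i \sqrt{6}$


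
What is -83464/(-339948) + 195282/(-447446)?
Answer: -3630011549/19013546601 ≈ -0.19092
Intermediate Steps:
-83464/(-339948) + 195282/(-447446) = -83464*(-1/339948) + 195282*(-1/447446) = 20866/84987 - 97641/223723 = -3630011549/19013546601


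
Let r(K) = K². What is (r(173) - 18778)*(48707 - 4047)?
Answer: 498003660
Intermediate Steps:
(r(173) - 18778)*(48707 - 4047) = (173² - 18778)*(48707 - 4047) = (29929 - 18778)*44660 = 11151*44660 = 498003660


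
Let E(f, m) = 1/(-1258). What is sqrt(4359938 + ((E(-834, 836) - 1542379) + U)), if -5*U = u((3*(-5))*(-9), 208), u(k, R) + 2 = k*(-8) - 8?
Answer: sqrt(4459312438970)/1258 ≈ 1678.6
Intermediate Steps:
u(k, R) = -10 - 8*k (u(k, R) = -2 + (k*(-8) - 8) = -2 + (-8*k - 8) = -2 + (-8 - 8*k) = -10 - 8*k)
U = 218 (U = -(-10 - 8*3*(-5)*(-9))/5 = -(-10 - (-120)*(-9))/5 = -(-10 - 8*135)/5 = -(-10 - 1080)/5 = -1/5*(-1090) = 218)
E(f, m) = -1/1258
sqrt(4359938 + ((E(-834, 836) - 1542379) + U)) = sqrt(4359938 + ((-1/1258 - 1542379) + 218)) = sqrt(4359938 + (-1940312783/1258 + 218)) = sqrt(4359938 - 1940038539/1258) = sqrt(3544763465/1258) = sqrt(4459312438970)/1258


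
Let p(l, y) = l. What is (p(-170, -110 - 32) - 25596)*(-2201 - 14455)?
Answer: 429158496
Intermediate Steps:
(p(-170, -110 - 32) - 25596)*(-2201 - 14455) = (-170 - 25596)*(-2201 - 14455) = -25766*(-16656) = 429158496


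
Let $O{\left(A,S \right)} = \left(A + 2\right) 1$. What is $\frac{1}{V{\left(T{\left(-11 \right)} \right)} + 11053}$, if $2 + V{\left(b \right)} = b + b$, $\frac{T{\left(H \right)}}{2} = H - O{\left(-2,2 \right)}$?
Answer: $\frac{1}{11007} \approx 9.0851 \cdot 10^{-5}$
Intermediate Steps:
$O{\left(A,S \right)} = 2 + A$ ($O{\left(A,S \right)} = \left(2 + A\right) 1 = 2 + A$)
$T{\left(H \right)} = 2 H$ ($T{\left(H \right)} = 2 \left(H - \left(2 - 2\right)\right) = 2 \left(H - 0\right) = 2 \left(H + 0\right) = 2 H$)
$V{\left(b \right)} = -2 + 2 b$ ($V{\left(b \right)} = -2 + \left(b + b\right) = -2 + 2 b$)
$\frac{1}{V{\left(T{\left(-11 \right)} \right)} + 11053} = \frac{1}{\left(-2 + 2 \cdot 2 \left(-11\right)\right) + 11053} = \frac{1}{\left(-2 + 2 \left(-22\right)\right) + 11053} = \frac{1}{\left(-2 - 44\right) + 11053} = \frac{1}{-46 + 11053} = \frac{1}{11007}$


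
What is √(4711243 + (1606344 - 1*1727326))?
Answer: 3*√510029 ≈ 2142.5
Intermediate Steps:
√(4711243 + (1606344 - 1*1727326)) = √(4711243 + (1606344 - 1727326)) = √(4711243 - 120982) = √4590261 = 3*√510029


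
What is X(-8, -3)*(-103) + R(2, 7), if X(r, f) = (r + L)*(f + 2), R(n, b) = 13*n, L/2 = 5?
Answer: 232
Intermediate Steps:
L = 10 (L = 2*5 = 10)
X(r, f) = (2 + f)*(10 + r) (X(r, f) = (r + 10)*(f + 2) = (10 + r)*(2 + f) = (2 + f)*(10 + r))
X(-8, -3)*(-103) + R(2, 7) = (20 + 2*(-8) + 10*(-3) - 3*(-8))*(-103) + 13*2 = (20 - 16 - 30 + 24)*(-103) + 26 = -2*(-103) + 26 = 206 + 26 = 232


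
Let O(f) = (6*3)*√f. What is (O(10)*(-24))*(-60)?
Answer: 25920*√10 ≈ 81966.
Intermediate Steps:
O(f) = 18*√f
(O(10)*(-24))*(-60) = ((18*√10)*(-24))*(-60) = -432*√10*(-60) = 25920*√10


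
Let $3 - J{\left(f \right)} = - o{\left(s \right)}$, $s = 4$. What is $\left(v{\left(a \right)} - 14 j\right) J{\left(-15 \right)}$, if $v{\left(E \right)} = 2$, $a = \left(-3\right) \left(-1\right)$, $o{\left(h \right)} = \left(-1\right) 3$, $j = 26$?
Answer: $0$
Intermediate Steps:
$o{\left(h \right)} = -3$
$a = 3$
$J{\left(f \right)} = 0$ ($J{\left(f \right)} = 3 - \left(-1\right) \left(-3\right) = 3 - 3 = 0$)
$\left(v{\left(a \right)} - 14 j\right) J{\left(-15 \right)} = \left(2 - 364\right) 0 = \left(-362\right) 0 = 0$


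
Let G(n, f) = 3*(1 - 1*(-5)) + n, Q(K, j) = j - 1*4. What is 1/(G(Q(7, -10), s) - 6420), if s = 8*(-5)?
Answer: -1/6416 ≈ -0.00015586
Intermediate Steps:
Q(K, j) = -4 + j (Q(K, j) = j - 4 = -4 + j)
s = -40
G(n, f) = 18 + n (G(n, f) = 3*(1 + 5) + n = 3*6 + n = 18 + n)
1/(G(Q(7, -10), s) - 6420) = 1/((18 + (-4 - 10)) - 6420) = 1/((18 - 14) - 6420) = 1/(4 - 6420) = 1/(-6416) = -1/6416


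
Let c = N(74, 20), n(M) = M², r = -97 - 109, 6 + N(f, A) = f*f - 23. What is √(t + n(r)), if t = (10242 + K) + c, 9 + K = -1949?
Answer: √56167 ≈ 237.00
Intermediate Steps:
K = -1958 (K = -9 - 1949 = -1958)
N(f, A) = -29 + f² (N(f, A) = -6 + (f*f - 23) = -6 + (f² - 23) = -6 + (-23 + f²) = -29 + f²)
r = -206
c = 5447 (c = -29 + 74² = -29 + 5476 = 5447)
t = 13731 (t = (10242 - 1958) + 5447 = 8284 + 5447 = 13731)
√(t + n(r)) = √(13731 + (-206)²) = √(13731 + 42436) = √56167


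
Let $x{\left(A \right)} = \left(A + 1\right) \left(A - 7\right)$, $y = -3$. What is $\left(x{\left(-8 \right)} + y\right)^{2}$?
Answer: $10404$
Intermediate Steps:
$x{\left(A \right)} = \left(1 + A\right) \left(-7 + A\right)$
$\left(x{\left(-8 \right)} + y\right)^{2} = \left(\left(-7 + \left(-8\right)^{2} - -48\right) - 3\right)^{2} = \left(\left(-7 + 64 + 48\right) - 3\right)^{2} = \left(105 - 3\right)^{2} = 102^{2} = 10404$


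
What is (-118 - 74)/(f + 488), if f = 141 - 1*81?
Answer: -48/137 ≈ -0.35037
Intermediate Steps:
f = 60 (f = 141 - 81 = 60)
(-118 - 74)/(f + 488) = (-118 - 74)/(60 + 488) = -192/548 = -192*1/548 = -48/137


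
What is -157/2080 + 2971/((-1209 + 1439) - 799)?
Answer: -6269013/1183520 ≈ -5.2969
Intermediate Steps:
-157/2080 + 2971/((-1209 + 1439) - 799) = -157*1/2080 + 2971/(230 - 799) = -157/2080 + 2971/(-569) = -157/2080 + 2971*(-1/569) = -157/2080 - 2971/569 = -6269013/1183520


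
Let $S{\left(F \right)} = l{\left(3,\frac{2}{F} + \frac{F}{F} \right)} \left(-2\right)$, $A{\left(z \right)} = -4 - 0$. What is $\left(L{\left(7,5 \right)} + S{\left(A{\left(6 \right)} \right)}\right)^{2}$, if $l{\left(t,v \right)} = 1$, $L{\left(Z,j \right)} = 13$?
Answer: $121$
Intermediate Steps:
$A{\left(z \right)} = -4$ ($A{\left(z \right)} = -4 + 0 = -4$)
$S{\left(F \right)} = -2$ ($S{\left(F \right)} = 1 \left(-2\right) = -2$)
$\left(L{\left(7,5 \right)} + S{\left(A{\left(6 \right)} \right)}\right)^{2} = \left(13 - 2\right)^{2} = 11^{2} = 121$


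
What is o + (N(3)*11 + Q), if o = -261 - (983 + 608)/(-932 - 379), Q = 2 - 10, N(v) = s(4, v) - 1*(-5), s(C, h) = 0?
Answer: -278963/1311 ≈ -212.79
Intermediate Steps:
N(v) = 5 (N(v) = 0 - 1*(-5) = 0 + 5 = 5)
Q = -8
o = -340580/1311 (o = -261 - 1591/(-1311) = -261 - 1591*(-1)/1311 = -261 - 1*(-1591/1311) = -261 + 1591/1311 = -340580/1311 ≈ -259.79)
o + (N(3)*11 + Q) = -340580/1311 + (5*11 - 8) = -340580/1311 + (55 - 8) = -340580/1311 + 47 = -278963/1311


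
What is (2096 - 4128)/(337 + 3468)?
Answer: -2032/3805 ≈ -0.53403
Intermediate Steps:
(2096 - 4128)/(337 + 3468) = -2032/3805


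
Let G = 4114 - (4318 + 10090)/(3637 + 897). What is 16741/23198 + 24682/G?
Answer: 727018184503/108093795166 ≈ 6.7258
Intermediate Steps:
G = 9319234/2267 (G = 4114 - 14408/4534 = 4114 - 1*7204/2267 = 4114 - 7204/2267 = 9319234/2267 ≈ 4110.8)
16741/23198 + 24682/G = 16741/23198 + 24682/(9319234/2267) = 16741*(1/23198) + 24682*(2267/9319234) = 16741/23198 + 27977047/4659617 = 727018184503/108093795166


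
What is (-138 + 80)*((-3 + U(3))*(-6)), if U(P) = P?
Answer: 0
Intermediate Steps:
(-138 + 80)*((-3 + U(3))*(-6)) = (-138 + 80)*((-3 + 3)*(-6)) = -0*(-6) = -58*0 = 0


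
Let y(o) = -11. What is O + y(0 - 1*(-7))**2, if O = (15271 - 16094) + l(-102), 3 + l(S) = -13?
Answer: -718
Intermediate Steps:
l(S) = -16 (l(S) = -3 - 13 = -16)
O = -839 (O = (15271 - 16094) - 16 = -823 - 16 = -839)
O + y(0 - 1*(-7))**2 = -839 + (-11)**2 = -839 + 121 = -718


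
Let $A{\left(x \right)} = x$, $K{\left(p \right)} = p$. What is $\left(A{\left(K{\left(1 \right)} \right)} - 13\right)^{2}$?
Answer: $144$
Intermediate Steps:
$\left(A{\left(K{\left(1 \right)} \right)} - 13\right)^{2} = \left(1 - 13\right)^{2} = \left(-12\right)^{2} = 144$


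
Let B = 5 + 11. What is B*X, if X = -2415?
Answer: -38640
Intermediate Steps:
B = 16
B*X = 16*(-2415) = -38640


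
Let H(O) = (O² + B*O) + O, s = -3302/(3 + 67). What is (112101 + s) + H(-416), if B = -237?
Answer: 13415004/35 ≈ 3.8329e+5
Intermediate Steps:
s = -1651/35 (s = -3302/70 = -3302*1/70 = -1651/35 ≈ -47.171)
H(O) = O² - 236*O (H(O) = (O² - 237*O) + O = O² - 236*O)
(112101 + s) + H(-416) = (112101 - 1651/35) - 416*(-236 - 416) = 3921884/35 - 416*(-652) = 3921884/35 + 271232 = 13415004/35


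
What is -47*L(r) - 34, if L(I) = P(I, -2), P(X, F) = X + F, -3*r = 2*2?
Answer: 368/3 ≈ 122.67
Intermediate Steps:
r = -4/3 (r = -2*2/3 = -1/3*4 = -4/3 ≈ -1.3333)
P(X, F) = F + X
L(I) = -2 + I
-47*L(r) - 34 = -47*(-2 - 4/3) - 34 = -47*(-10/3) - 34 = 470/3 - 34 = 368/3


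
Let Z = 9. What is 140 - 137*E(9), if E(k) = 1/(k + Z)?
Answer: 2383/18 ≈ 132.39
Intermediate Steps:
E(k) = 1/(9 + k) (E(k) = 1/(k + 9) = 1/(9 + k))
140 - 137*E(9) = 140 - 137/(9 + 9) = 140 - 137/18 = 2383/18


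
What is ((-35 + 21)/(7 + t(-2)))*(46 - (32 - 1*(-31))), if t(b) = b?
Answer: 238/5 ≈ 47.600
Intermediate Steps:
((-35 + 21)/(7 + t(-2)))*(46 - (32 - 1*(-31))) = ((-35 + 21)/(7 - 2))*(46 - (32 - 1*(-31))) = (-14/5)*(46 - (32 + 31)) = (-14*⅕)*(46 - 1*63) = -14*(46 - 63)/5 = -14/5*(-17) = 238/5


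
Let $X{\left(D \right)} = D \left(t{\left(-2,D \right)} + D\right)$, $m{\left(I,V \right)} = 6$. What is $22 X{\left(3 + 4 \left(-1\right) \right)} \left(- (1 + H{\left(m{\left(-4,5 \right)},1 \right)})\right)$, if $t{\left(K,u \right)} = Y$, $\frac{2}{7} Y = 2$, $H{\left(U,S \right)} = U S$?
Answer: $924$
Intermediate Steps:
$H{\left(U,S \right)} = S U$
$Y = 7$ ($Y = \frac{7}{2} \cdot 2 = 7$)
$t{\left(K,u \right)} = 7$
$X{\left(D \right)} = D \left(7 + D\right)$
$22 X{\left(3 + 4 \left(-1\right) \right)} \left(- (1 + H{\left(m{\left(-4,5 \right)},1 \right)})\right) = 22 \left(3 + 4 \left(-1\right)\right) \left(7 + \left(3 + 4 \left(-1\right)\right)\right) \left(- (1 + 1 \cdot 6)\right) = 22 \left(3 - 4\right) \left(7 + \left(3 - 4\right)\right) \left(- (1 + 6)\right) = 22 \left(- (7 - 1)\right) \left(\left(-1\right) 7\right) = 22 \left(\left(-1\right) 6\right) \left(-7\right) = 22 \left(-6\right) \left(-7\right) = \left(-132\right) \left(-7\right) = 924$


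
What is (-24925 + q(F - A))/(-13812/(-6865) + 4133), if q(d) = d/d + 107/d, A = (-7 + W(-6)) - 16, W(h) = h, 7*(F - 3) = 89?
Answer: -53550178495/8885086241 ≈ -6.0270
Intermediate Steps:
F = 110/7 (F = 3 + (⅐)*89 = 3 + 89/7 = 110/7 ≈ 15.714)
A = -29 (A = (-7 - 6) - 16 = -13 - 16 = -29)
q(d) = 1 + 107/d
(-24925 + q(F - A))/(-13812/(-6865) + 4133) = (-24925 + (107 + (110/7 - 1*(-29)))/(110/7 - 1*(-29)))/(-13812/(-6865) + 4133) = (-24925 + (107 + (110/7 + 29))/(110/7 + 29))/(-13812*(-1/6865) + 4133) = (-24925 + (107 + 313/7)/(313/7))/(13812/6865 + 4133) = (-24925 + (7/313)*(1062/7))/(28386857/6865) = (-24925 + 1062/313)*(6865/28386857) = -7800463/313*6865/28386857 = -53550178495/8885086241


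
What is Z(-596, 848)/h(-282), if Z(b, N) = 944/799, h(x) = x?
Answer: -472/112659 ≈ -0.0041896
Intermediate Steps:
Z(b, N) = 944/799 (Z(b, N) = 944*(1/799) = 944/799)
Z(-596, 848)/h(-282) = (944/799)/(-282) = (944/799)*(-1/282) = -472/112659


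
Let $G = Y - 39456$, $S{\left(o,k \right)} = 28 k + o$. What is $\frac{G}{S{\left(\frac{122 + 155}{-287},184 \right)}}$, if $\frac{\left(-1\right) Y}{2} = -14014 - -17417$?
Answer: $- \frac{13277194}{1478347} \approx -8.9811$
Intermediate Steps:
$Y = -6806$ ($Y = - 2 \left(-14014 - -17417\right) = - 2 \left(-14014 + 17417\right) = \left(-2\right) 3403 = -6806$)
$S{\left(o,k \right)} = o + 28 k$
$G = -46262$ ($G = -6806 - 39456 = -46262$)
$\frac{G}{S{\left(\frac{122 + 155}{-287},184 \right)}} = - \frac{46262}{\frac{122 + 155}{-287} + 28 \cdot 184} = - \frac{46262}{277 \left(- \frac{1}{287}\right) + 5152} = - \frac{46262}{- \frac{277}{287} + 5152} = - \frac{46262}{\frac{1478347}{287}} = \left(-46262\right) \frac{287}{1478347} = - \frac{13277194}{1478347}$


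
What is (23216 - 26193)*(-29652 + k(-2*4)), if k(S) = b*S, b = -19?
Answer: 87821500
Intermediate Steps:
k(S) = -19*S
(23216 - 26193)*(-29652 + k(-2*4)) = (23216 - 26193)*(-29652 - (-38)*4) = -2977*(-29652 - 19*(-8)) = -2977*(-29652 + 152) = -2977*(-29500) = 87821500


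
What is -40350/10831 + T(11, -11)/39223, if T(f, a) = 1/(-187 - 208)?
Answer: -625145990581/167805603635 ≈ -3.7254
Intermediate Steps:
T(f, a) = -1/395 (T(f, a) = 1/(-395) = -1/395)
-40350/10831 + T(11, -11)/39223 = -40350/10831 - 1/395/39223 = -40350*1/10831 - 1/395*1/39223 = -40350/10831 - 1/15493085 = -625145990581/167805603635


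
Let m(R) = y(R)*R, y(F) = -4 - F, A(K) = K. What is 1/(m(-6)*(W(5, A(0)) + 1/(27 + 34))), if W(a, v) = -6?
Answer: 61/4380 ≈ 0.013927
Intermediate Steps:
m(R) = R*(-4 - R) (m(R) = (-4 - R)*R = R*(-4 - R))
1/(m(-6)*(W(5, A(0)) + 1/(27 + 34))) = 1/((-1*(-6)*(4 - 6))*(-6 + 1/(27 + 34))) = 1/((-1*(-6)*(-2))*(-6 + 1/61)) = 1/(-12*(-6 + 1/61)) = 1/(-12*(-365/61)) = 1/(4380/61) = 61/4380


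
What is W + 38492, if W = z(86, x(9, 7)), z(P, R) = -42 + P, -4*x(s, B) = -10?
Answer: 38536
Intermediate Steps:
x(s, B) = 5/2 (x(s, B) = -1/4*(-10) = 5/2)
W = 44 (W = -42 + 86 = 44)
W + 38492 = 44 + 38492 = 38536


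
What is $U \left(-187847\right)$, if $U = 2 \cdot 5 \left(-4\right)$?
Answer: $7513880$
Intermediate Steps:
$U = -40$ ($U = 10 \left(-4\right) = -40$)
$U \left(-187847\right) = \left(-40\right) \left(-187847\right) = 7513880$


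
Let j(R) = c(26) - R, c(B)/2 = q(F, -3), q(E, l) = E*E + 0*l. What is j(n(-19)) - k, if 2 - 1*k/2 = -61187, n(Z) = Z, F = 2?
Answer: -122351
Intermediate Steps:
q(E, l) = E**2 (q(E, l) = E**2 + 0 = E**2)
k = 122378 (k = 4 - 2*(-61187) = 4 + 122374 = 122378)
c(B) = 8 (c(B) = 2*2**2 = 2*4 = 8)
j(R) = 8 - R
j(n(-19)) - k = (8 - 1*(-19)) - 1*122378 = (8 + 19) - 122378 = 27 - 122378 = -122351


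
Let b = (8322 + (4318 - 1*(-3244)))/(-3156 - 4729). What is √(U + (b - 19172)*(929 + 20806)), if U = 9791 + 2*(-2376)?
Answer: I*√2870936776345/83 ≈ 20414.0*I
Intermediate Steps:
U = 5039 (U = 9791 - 4752 = 5039)
b = -836/415 (b = (8322 + (4318 + 3244))/(-7885) = (8322 + 7562)*(-1/7885) = 15884*(-1/7885) = -836/415 ≈ -2.0145)
√(U + (b - 19172)*(929 + 20806)) = √(5039 + (-836/415 - 19172)*(929 + 20806)) = √(5039 - 7957216/415*21735) = √(5039 - 34590017952/83) = √(-34589599715/83) = I*√2870936776345/83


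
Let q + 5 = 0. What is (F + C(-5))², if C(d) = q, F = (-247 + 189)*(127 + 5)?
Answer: 58690921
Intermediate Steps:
q = -5 (q = -5 + 0 = -5)
F = -7656 (F = -58*132 = -7656)
C(d) = -5
(F + C(-5))² = (-7656 - 5)² = (-7661)² = 58690921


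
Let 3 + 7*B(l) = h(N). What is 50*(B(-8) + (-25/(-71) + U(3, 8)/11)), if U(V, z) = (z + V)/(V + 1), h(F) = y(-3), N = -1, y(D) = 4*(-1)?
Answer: -2825/142 ≈ -19.894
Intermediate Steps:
y(D) = -4
h(F) = -4
B(l) = -1 (B(l) = -3/7 + (1/7)*(-4) = -3/7 - 4/7 = -1)
U(V, z) = (V + z)/(1 + V)
50*(B(-8) + (-25/(-71) + U(3, 8)/11)) = 50*(-1 + (-25/(-71) + ((3 + 8)/(1 + 3))/11)) = 50*(-1 + (-25*(-1/71) + (11/4)*(1/11))) = 50*(-1 + (25/71 + ((1/4)*11)*(1/11))) = 50*(-1 + (25/71 + (11/4)*(1/11))) = 50*(-1 + (25/71 + 1/4)) = 50*(-1 + 171/284) = 50*(-113/284) = -2825/142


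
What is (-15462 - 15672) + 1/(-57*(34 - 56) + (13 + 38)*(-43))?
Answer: -29234827/939 ≈ -31134.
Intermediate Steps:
(-15462 - 15672) + 1/(-57*(34 - 56) + (13 + 38)*(-43)) = -31134 + 1/(-57*(-22) + 51*(-43)) = -31134 + 1/(1254 - 2193) = -31134 + 1/(-939) = -31134 - 1/939 = -29234827/939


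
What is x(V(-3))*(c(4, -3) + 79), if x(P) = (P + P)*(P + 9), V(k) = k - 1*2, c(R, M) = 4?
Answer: -3320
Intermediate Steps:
V(k) = -2 + k (V(k) = k - 2 = -2 + k)
x(P) = 2*P*(9 + P) (x(P) = (2*P)*(9 + P) = 2*P*(9 + P))
x(V(-3))*(c(4, -3) + 79) = (2*(-2 - 3)*(9 + (-2 - 3)))*(4 + 79) = (2*(-5)*(9 - 5))*83 = (2*(-5)*4)*83 = -40*83 = -3320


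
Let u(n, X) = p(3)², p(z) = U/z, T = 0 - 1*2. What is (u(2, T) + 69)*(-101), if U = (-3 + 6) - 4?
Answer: -62822/9 ≈ -6980.2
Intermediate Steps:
U = -1 (U = 3 - 4 = -1)
T = -2 (T = 0 - 2 = -2)
p(z) = -1/z
u(n, X) = ⅑ (u(n, X) = (-1/3)² = (-1*⅓)² = (-⅓)² = ⅑)
(u(2, T) + 69)*(-101) = (⅑ + 69)*(-101) = (622/9)*(-101) = -62822/9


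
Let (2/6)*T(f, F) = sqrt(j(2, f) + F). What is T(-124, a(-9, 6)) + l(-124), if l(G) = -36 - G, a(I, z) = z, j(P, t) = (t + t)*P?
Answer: 88 + 21*I*sqrt(10) ≈ 88.0 + 66.408*I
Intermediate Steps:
j(P, t) = 2*P*t (j(P, t) = (2*t)*P = 2*P*t)
T(f, F) = 3*sqrt(F + 4*f) (T(f, F) = 3*sqrt(2*2*f + F) = 3*sqrt(4*f + F) = 3*sqrt(F + 4*f))
T(-124, a(-9, 6)) + l(-124) = 3*sqrt(6 + 4*(-124)) + (-36 - 1*(-124)) = 3*sqrt(6 - 496) + (-36 + 124) = 3*sqrt(-490) + 88 = 3*(7*I*sqrt(10)) + 88 = 21*I*sqrt(10) + 88 = 88 + 21*I*sqrt(10)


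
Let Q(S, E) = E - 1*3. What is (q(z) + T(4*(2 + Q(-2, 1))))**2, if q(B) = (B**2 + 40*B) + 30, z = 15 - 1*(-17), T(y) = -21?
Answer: 5349969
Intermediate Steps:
Q(S, E) = -3 + E (Q(S, E) = E - 3 = -3 + E)
z = 32 (z = 15 + 17 = 32)
q(B) = 30 + B**2 + 40*B
(q(z) + T(4*(2 + Q(-2, 1))))**2 = ((30 + 32**2 + 40*32) - 21)**2 = ((30 + 1024 + 1280) - 21)**2 = (2334 - 21)**2 = 2313**2 = 5349969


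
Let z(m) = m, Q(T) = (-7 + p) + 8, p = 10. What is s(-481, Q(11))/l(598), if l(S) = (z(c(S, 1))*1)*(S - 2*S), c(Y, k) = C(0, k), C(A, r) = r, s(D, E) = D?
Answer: 37/46 ≈ 0.80435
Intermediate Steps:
Q(T) = 11 (Q(T) = (-7 + 10) + 8 = 3 + 8 = 11)
c(Y, k) = k
l(S) = -S (l(S) = (1*1)*(S - 2*S) = 1*(-S) = -S)
s(-481, Q(11))/l(598) = -481/((-1*598)) = -481/(-598) = -481*(-1/598) = 37/46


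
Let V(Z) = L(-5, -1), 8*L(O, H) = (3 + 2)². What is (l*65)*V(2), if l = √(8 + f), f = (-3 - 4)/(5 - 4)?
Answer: 1625/8 ≈ 203.13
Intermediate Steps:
f = -7 (f = -7/1 = -7*1 = -7)
l = 1 (l = √(8 - 7) = √1 = 1)
L(O, H) = 25/8 (L(O, H) = (3 + 2)²/8 = (⅛)*5² = (⅛)*25 = 25/8)
V(Z) = 25/8
(l*65)*V(2) = (1*65)*(25/8) = 65*(25/8) = 1625/8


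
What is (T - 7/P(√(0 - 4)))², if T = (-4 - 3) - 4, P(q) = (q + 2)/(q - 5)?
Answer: -117 + 1127*I/8 ≈ -117.0 + 140.88*I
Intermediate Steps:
P(q) = (2 + q)/(-5 + q)
T = -11 (T = -7 - 4 = -11)
(T - 7/P(√(0 - 4)))² = (-11 - 7*(-5 + √(0 - 4))/(2 + √(0 - 4)))² = (-11 - 7*(-5 + √(-4))/(2 + √(-4)))² = (-11 - 7*(-5 + 2*I)*(2 - 2*I)/8)²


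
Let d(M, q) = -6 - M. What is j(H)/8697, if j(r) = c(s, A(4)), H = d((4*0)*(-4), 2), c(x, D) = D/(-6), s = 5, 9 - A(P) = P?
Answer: -5/52182 ≈ -9.5818e-5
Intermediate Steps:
A(P) = 9 - P
c(x, D) = -D/6 (c(x, D) = D*(-⅙) = -D/6)
H = -6 (H = -6 - 4*0*(-4) = -6 - 0*(-4) = -6 - 1*0 = -6 + 0 = -6)
j(r) = -⅚ (j(r) = -(9 - 1*4)/6 = -(9 - 4)/6 = -⅙*5 = -⅚)
j(H)/8697 = -⅚/8697 = -⅚*1/8697 = -5/52182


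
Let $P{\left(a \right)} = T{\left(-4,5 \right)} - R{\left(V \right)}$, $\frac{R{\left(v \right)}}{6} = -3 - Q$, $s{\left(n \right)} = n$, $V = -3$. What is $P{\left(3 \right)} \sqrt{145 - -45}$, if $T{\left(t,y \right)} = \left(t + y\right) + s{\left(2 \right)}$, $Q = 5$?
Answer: $51 \sqrt{190} \approx 702.99$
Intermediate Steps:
$R{\left(v \right)} = -48$ ($R{\left(v \right)} = 6 \left(-3 - 5\right) = 6 \left(-8\right) = -48$)
$T{\left(t,y \right)} = 2 + t + y$ ($T{\left(t,y \right)} = \left(t + y\right) + 2 = 2 + t + y$)
$P{\left(a \right)} = 51$ ($P{\left(a \right)} = \left(2 - 4 + 5\right) - -48 = 3 + 48 = 51$)
$P{\left(3 \right)} \sqrt{145 - -45} = 51 \sqrt{145 - -45} = 51 \sqrt{145 + \left(-77 + 122\right)} = 51 \sqrt{145 + 45} = 51 \sqrt{190}$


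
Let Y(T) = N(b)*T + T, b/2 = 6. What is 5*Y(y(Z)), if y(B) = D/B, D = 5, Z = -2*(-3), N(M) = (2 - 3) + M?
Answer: 50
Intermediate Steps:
b = 12 (b = 2*6 = 12)
N(M) = -1 + M
Z = 6
y(B) = 5/B
Y(T) = 12*T (Y(T) = (-1 + 12)*T + T = 11*T + T = 12*T)
5*Y(y(Z)) = 5*(12*(5/6)) = 5*(12*(5*(⅙))) = 5*(12*(⅚)) = 5*10 = 50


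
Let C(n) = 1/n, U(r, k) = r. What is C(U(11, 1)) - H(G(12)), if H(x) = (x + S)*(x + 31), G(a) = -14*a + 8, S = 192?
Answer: 45409/11 ≈ 4128.1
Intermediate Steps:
G(a) = 8 - 14*a
H(x) = (31 + x)*(192 + x) (H(x) = (x + 192)*(x + 31) = (192 + x)*(31 + x) = (31 + x)*(192 + x))
C(U(11, 1)) - H(G(12)) = 1/11 - (5952 + (8 - 14*12)² + 223*(8 - 14*12)) = 1/11 - (5952 + (8 - 168)² + 223*(8 - 168)) = 1/11 - (5952 + (-160)² + 223*(-160)) = 1/11 - (5952 + 25600 - 35680) = 1/11 - 1*(-4128) = 1/11 + 4128 = 45409/11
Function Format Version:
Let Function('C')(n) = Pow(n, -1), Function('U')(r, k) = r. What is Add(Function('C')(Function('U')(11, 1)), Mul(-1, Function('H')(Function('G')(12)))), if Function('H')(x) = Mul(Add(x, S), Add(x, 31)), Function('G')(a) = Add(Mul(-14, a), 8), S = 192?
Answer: Rational(45409, 11) ≈ 4128.1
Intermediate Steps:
Function('G')(a) = Add(8, Mul(-14, a))
Function('H')(x) = Mul(Add(31, x), Add(192, x)) (Function('H')(x) = Mul(Add(x, 192), Add(x, 31)) = Mul(Add(192, x), Add(31, x)) = Mul(Add(31, x), Add(192, x)))
Add(Function('C')(Function('U')(11, 1)), Mul(-1, Function('H')(Function('G')(12)))) = Add(Pow(11, -1), Mul(-1, Add(5952, Pow(Add(8, Mul(-14, 12)), 2), Mul(223, Add(8, Mul(-14, 12)))))) = Add(Rational(1, 11), Mul(-1, Add(5952, Pow(Add(8, -168), 2), Mul(223, Add(8, -168))))) = Add(Rational(1, 11), Mul(-1, Add(5952, Pow(-160, 2), Mul(223, -160)))) = Add(Rational(1, 11), Mul(-1, Add(5952, 25600, -35680))) = Add(Rational(1, 11), Mul(-1, -4128)) = Add(Rational(1, 11), 4128) = Rational(45409, 11)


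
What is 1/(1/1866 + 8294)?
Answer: 1866/15476605 ≈ 0.00012057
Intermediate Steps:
1/(1/1866 + 8294) = 1/(15476605/1866) = 1866/15476605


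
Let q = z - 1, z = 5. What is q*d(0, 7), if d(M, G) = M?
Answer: 0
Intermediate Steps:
q = 4 (q = 5 - 1 = 4)
q*d(0, 7) = 4*0 = 0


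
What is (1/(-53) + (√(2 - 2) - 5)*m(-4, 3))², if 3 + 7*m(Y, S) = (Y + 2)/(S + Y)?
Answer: 66564/137641 ≈ 0.48361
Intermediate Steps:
m(Y, S) = -3/7 + (2 + Y)/(7*(S + Y)) (m(Y, S) = -3/7 + ((Y + 2)/(S + Y))/7 = -3/7 + ((2 + Y)/(S + Y))/7 = -3/7 + (2 + Y)/(7*(S + Y)))
(1/(-53) + (√(2 - 2) - 5)*m(-4, 3))² = (1/(-53) + (√(2 - 2) - 5)*((2 - 3*3 - 2*(-4))/(7*(3 - 4))))² = (-1/53 + (√0 - 5)*((⅐)*(2 - 9 + 8)/(-1)))² = (-1/53 + (0 - 5)*((⅐)*(-1)*1))² = (-1/53 - 5*(-⅐))² = (-1/53 + 5/7)² = (258/371)² = 66564/137641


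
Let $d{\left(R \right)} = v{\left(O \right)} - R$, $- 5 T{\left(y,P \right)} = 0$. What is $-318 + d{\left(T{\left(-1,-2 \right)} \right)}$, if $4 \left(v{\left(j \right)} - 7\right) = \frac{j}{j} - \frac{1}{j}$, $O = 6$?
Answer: $- \frac{7459}{24} \approx -310.79$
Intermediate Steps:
$v{\left(j \right)} = \frac{29}{4} - \frac{1}{4 j}$ ($v{\left(j \right)} = 7 + \frac{\frac{j}{j} - \frac{1}{j}}{4} = 7 + \frac{1 - \frac{1}{j}}{4} = 7 + \left(\frac{1}{4} - \frac{1}{4 j}\right) = \frac{29}{4} - \frac{1}{4 j}$)
$T{\left(y,P \right)} = 0$ ($T{\left(y,P \right)} = \left(- \frac{1}{5}\right) 0 = 0$)
$d{\left(R \right)} = \frac{173}{24} - R$ ($d{\left(R \right)} = \frac{-1 + 29 \cdot 6}{4 \cdot 6} - R = \frac{1}{4} \cdot \frac{1}{6} \left(-1 + 174\right) - R = \frac{1}{4} \cdot \frac{1}{6} \cdot 173 - R = \frac{173}{24} - R$)
$-318 + d{\left(T{\left(-1,-2 \right)} \right)} = -318 + \left(\frac{173}{24} - 0\right) = -318 + \left(\frac{173}{24} + 0\right) = -318 + \frac{173}{24} = - \frac{7459}{24}$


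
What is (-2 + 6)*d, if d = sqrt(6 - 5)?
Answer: 4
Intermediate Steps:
d = 1 (d = sqrt(1) = 1)
(-2 + 6)*d = (-2 + 6)*1 = 4*1 = 4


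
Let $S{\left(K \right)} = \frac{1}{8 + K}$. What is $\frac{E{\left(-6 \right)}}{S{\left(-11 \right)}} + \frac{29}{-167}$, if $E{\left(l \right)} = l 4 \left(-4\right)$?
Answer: $- \frac{48125}{167} \approx -288.17$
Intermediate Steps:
$E{\left(l \right)} = - 16 l$ ($E{\left(l \right)} = 4 l \left(-4\right) = - 16 l$)
$\frac{E{\left(-6 \right)}}{S{\left(-11 \right)}} + \frac{29}{-167} = \frac{\left(-16\right) \left(-6\right)}{\frac{1}{8 - 11}} + \frac{29}{-167} = \frac{96}{\frac{1}{-3}} + 29 \left(- \frac{1}{167}\right) = \frac{96}{- \frac{1}{3}} - \frac{29}{167} = 96 \left(-3\right) - \frac{29}{167} = -288 - \frac{29}{167} = - \frac{48125}{167}$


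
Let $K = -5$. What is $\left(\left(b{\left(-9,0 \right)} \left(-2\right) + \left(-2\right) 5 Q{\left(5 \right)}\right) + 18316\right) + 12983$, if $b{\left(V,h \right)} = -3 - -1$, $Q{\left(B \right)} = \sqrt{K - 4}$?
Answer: $31303 - 30 i \approx 31303.0 - 30.0 i$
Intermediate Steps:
$Q{\left(B \right)} = 3 i$ ($Q{\left(B \right)} = \sqrt{-5 - 4} = \sqrt{-9} = 3 i$)
$b{\left(V,h \right)} = -2$ ($b{\left(V,h \right)} = -3 + 1 = -2$)
$\left(\left(b{\left(-9,0 \right)} \left(-2\right) + \left(-2\right) 5 Q{\left(5 \right)}\right) + 18316\right) + 12983 = \left(\left(\left(-2\right) \left(-2\right) + \left(-2\right) 5 \cdot 3 i\right) + 18316\right) + 12983 = \left(\left(4 - 10 \cdot 3 i\right) + 18316\right) + 12983 = \left(\left(4 - 30 i\right) + 18316\right) + 12983 = \left(18320 - 30 i\right) + 12983 = 31303 - 30 i$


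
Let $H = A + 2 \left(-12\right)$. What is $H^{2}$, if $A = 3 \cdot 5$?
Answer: $81$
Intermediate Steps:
$A = 15$
$H = -9$ ($H = 15 + 2 \left(-12\right) = 15 - 24 = -9$)
$H^{2} = \left(-9\right)^{2} = 81$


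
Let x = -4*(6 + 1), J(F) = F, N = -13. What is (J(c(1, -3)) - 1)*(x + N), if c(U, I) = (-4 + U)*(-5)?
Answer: -574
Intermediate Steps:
c(U, I) = 20 - 5*U
x = -28 (x = -4*7 = -28)
(J(c(1, -3)) - 1)*(x + N) = ((20 - 5*1) - 1)*(-28 - 13) = ((20 - 5) - 1)*(-41) = (15 - 1)*(-41) = 14*(-41) = -574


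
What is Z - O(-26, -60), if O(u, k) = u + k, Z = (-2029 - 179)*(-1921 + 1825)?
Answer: 212054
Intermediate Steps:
Z = 211968 (Z = -2208*(-96) = 211968)
O(u, k) = k + u
Z - O(-26, -60) = 211968 - (-60 - 26) = 211968 - 1*(-86) = 211968 + 86 = 212054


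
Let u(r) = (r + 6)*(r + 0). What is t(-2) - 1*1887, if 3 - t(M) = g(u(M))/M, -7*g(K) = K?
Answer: -13184/7 ≈ -1883.4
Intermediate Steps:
u(r) = r*(6 + r) (u(r) = (6 + r)*r = r*(6 + r))
g(K) = -K/7
t(M) = 27/7 + M/7 (t(M) = 3 - (-M*(6 + M)/7)/M = 3 - (-6/7 - M/7) = 3 + (6/7 + M/7) = 27/7 + M/7)
t(-2) - 1*1887 = (27/7 + (1/7)*(-2)) - 1*1887 = (27/7 - 2/7) - 1887 = 25/7 - 1887 = -13184/7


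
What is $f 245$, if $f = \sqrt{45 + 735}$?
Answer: $490 \sqrt{195} \approx 6842.5$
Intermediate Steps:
$f = 2 \sqrt{195}$ ($f = \sqrt{780} = 2 \sqrt{195} \approx 27.928$)
$f 245 = 2 \sqrt{195} \cdot 245 = 490 \sqrt{195}$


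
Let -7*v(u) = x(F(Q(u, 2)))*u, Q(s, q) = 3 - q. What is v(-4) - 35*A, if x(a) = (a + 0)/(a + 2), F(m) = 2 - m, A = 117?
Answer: -85991/21 ≈ -4094.8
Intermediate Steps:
x(a) = a/(2 + a)
v(u) = -u/21 (v(u) = -(2 - (3 - 1*2))/(2 + (2 - (3 - 1*2)))*u/7 = -(2 - (3 - 2))/(2 + (2 - (3 - 2)))*u/7 = -(2 - 1*1)/(2 + (2 - 1*1))*u/7 = -(2 - 1)/(2 + (2 - 1))*u/7 = -1/(2 + 1)*u/7 = -1/3*u/7 = -1*(⅓)*u/7 = -u/21)
v(-4) - 35*A = -1/21*(-4) - 35*117 = 4/21 - 4095 = -85991/21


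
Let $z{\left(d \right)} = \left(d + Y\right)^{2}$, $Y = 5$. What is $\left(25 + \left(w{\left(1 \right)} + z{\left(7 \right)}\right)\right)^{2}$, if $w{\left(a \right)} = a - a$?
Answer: $28561$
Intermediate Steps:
$w{\left(a \right)} = 0$
$z{\left(d \right)} = \left(5 + d\right)^{2}$ ($z{\left(d \right)} = \left(d + 5\right)^{2} = \left(5 + d\right)^{2}$)
$\left(25 + \left(w{\left(1 \right)} + z{\left(7 \right)}\right)\right)^{2} = \left(25 + \left(0 + \left(5 + 7\right)^{2}\right)\right)^{2} = \left(25 + \left(0 + 12^{2}\right)\right)^{2} = \left(25 + \left(0 + 144\right)\right)^{2} = \left(25 + 144\right)^{2} = 169^{2} = 28561$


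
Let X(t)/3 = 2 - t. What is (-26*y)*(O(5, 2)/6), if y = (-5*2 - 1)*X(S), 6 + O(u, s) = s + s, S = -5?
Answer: -2002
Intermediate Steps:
X(t) = 6 - 3*t (X(t) = 3*(2 - t) = 6 - 3*t)
O(u, s) = -6 + 2*s (O(u, s) = -6 + (s + s) = -6 + 2*s)
y = -231 (y = (-5*2 - 1)*(6 - 3*(-5)) = (-10 - 1)*(6 + 15) = -11*21 = -231)
(-26*y)*(O(5, 2)/6) = (-26*(-231))*((-6 + 2*2)/6) = 6006*((-6 + 4)*(1/6)) = 6006*(-2*1/6) = 6006*(-1/3) = -2002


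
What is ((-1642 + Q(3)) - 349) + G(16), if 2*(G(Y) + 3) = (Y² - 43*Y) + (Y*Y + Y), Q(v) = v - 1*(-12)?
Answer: -2059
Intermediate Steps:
Q(v) = 12 + v (Q(v) = v + 12 = 12 + v)
G(Y) = -3 + Y² - 21*Y (G(Y) = -3 + ((Y² - 43*Y) + (Y*Y + Y))/2 = -3 + ((Y² - 43*Y) + (Y² + Y))/2 = -3 + ((Y² - 43*Y) + (Y + Y²))/2 = -3 + (-42*Y + 2*Y²)/2 = -3 + (Y² - 21*Y) = -3 + Y² - 21*Y)
((-1642 + Q(3)) - 349) + G(16) = ((-1642 + (12 + 3)) - 349) + (-3 + 16² - 21*16) = ((-1642 + 15) - 349) + (-3 + 256 - 336) = (-1627 - 349) - 83 = -1976 - 83 = -2059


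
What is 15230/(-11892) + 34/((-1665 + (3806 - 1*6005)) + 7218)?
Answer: -1407697/1107938 ≈ -1.2706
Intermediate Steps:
15230/(-11892) + 34/((-1665 + (3806 - 1*6005)) + 7218) = 15230*(-1/11892) + 34/((-1665 + (3806 - 6005)) + 7218) = -7615/5946 + 34/((-1665 - 2199) + 7218) = -7615/5946 + 34/(-3864 + 7218) = -7615/5946 + 34/3354 = -7615/5946 + 34*(1/3354) = -7615/5946 + 17/1677 = -1407697/1107938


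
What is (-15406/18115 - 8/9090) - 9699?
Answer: -159722941511/16466535 ≈ -9699.8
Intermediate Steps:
(-15406/18115 - 8/9090) - 9699 = (-15406*1/18115 - 8*1/9090) - 9699 = (-15406/18115 - 4/4545) - 9699 = -14018546/16466535 - 9699 = -159722941511/16466535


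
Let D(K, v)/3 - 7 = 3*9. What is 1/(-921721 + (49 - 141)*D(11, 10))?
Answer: -1/931105 ≈ -1.0740e-6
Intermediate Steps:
D(K, v) = 102 (D(K, v) = 21 + 3*(3*9) = 21 + 3*27 = 21 + 81 = 102)
1/(-921721 + (49 - 141)*D(11, 10)) = 1/(-921721 + (49 - 141)*102) = 1/(-921721 - 92*102) = 1/(-921721 - 9384) = 1/(-931105) = -1/931105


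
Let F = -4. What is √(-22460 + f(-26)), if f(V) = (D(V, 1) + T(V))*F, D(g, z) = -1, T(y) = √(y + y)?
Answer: 2*√(-5614 - 2*I*√13) ≈ 0.096242 - 149.85*I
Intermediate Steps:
T(y) = √2*√y (T(y) = √(2*y) = √2*√y)
f(V) = 4 - 4*√2*√V (f(V) = (-1 + √2*√V)*(-4) = 4 - 4*√2*√V)
√(-22460 + f(-26)) = √(-22460 + (4 - 4*√2*√(-26))) = √(-22460 + (4 - 4*√2*I*√26)) = √(-22460 + (4 - 8*I*√13)) = √(-22456 - 8*I*√13)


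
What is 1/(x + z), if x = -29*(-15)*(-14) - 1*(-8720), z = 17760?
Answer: 1/20390 ≈ 4.9044e-5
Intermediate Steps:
x = 2630 (x = 435*(-14) + 8720 = -6090 + 8720 = 2630)
1/(x + z) = 1/(2630 + 17760) = 1/20390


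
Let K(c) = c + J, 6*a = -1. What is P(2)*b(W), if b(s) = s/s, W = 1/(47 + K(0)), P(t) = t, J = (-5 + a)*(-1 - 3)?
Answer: 2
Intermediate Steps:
a = -⅙ (a = (⅙)*(-1) = -⅙ ≈ -0.16667)
J = 62/3 (J = (-5 - ⅙)*(-1 - 3) = -31/6*(-4) = 62/3 ≈ 20.667)
K(c) = 62/3 + c (K(c) = c + 62/3 = 62/3 + c)
W = 3/203 (W = 1/(47 + (62/3 + 0)) = 1/(47 + 62/3) = 1/(203/3) = 3/203 ≈ 0.014778)
b(s) = 1
P(2)*b(W) = 2*1 = 2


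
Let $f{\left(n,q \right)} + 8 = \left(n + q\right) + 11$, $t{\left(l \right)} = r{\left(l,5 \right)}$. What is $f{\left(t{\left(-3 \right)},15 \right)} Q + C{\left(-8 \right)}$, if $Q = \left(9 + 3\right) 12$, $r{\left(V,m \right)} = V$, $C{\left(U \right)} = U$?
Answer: $2152$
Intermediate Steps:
$t{\left(l \right)} = l$
$f{\left(n,q \right)} = 3 + n + q$ ($f{\left(n,q \right)} = -8 + \left(\left(n + q\right) + 11\right) = -8 + \left(11 + n + q\right) = 3 + n + q$)
$Q = 144$ ($Q = 12 \cdot 12 = 144$)
$f{\left(t{\left(-3 \right)},15 \right)} Q + C{\left(-8 \right)} = \left(3 - 3 + 15\right) 144 - 8 = 15 \cdot 144 - 8 = 2160 - 8 = 2152$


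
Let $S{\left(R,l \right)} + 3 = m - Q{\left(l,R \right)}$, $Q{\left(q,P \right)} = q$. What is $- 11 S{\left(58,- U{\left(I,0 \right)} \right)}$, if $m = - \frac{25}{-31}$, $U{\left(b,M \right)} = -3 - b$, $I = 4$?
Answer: $\frac{3135}{31} \approx 101.13$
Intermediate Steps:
$m = \frac{25}{31}$ ($m = \left(-25\right) \left(- \frac{1}{31}\right) = \frac{25}{31} \approx 0.80645$)
$S{\left(R,l \right)} = - \frac{68}{31} - l$ ($S{\left(R,l \right)} = -3 - \left(- \frac{25}{31} + l\right) = - \frac{68}{31} - l$)
$- 11 S{\left(58,- U{\left(I,0 \right)} \right)} = - 11 \left(- \frac{68}{31} - - (-3 - 4)\right) = - 11 \left(- \frac{68}{31} - \left(-1\right) \left(-7\right)\right) = - 11 \left(- \frac{68}{31} - 7\right) = \left(-11\right) \left(- \frac{285}{31}\right) = \frac{3135}{31}$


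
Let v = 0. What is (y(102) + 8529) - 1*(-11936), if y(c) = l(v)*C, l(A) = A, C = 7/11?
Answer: 20465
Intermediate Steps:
C = 7/11 (C = 7*(1/11) = 7/11 ≈ 0.63636)
y(c) = 0 (y(c) = 0*(7/11) = 0)
(y(102) + 8529) - 1*(-11936) = (0 + 8529) - 1*(-11936) = 8529 + 11936 = 20465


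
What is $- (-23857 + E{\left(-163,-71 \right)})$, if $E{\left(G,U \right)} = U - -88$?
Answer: $23840$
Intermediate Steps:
$E{\left(G,U \right)} = 88 + U$ ($E{\left(G,U \right)} = U + 88 = 88 + U$)
$- (-23857 + E{\left(-163,-71 \right)}) = - (-23857 + \left(88 - 71\right)) = - (-23857 + 17) = \left(-1\right) \left(-23840\right) = 23840$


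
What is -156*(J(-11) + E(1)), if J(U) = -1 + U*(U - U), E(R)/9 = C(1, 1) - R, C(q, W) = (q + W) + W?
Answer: -2652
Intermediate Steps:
C(q, W) = q + 2*W (C(q, W) = (W + q) + W = q + 2*W)
E(R) = 27 - 9*R (E(R) = 9*((1 + 2*1) - R) = 9*((1 + 2) - R) = 9*(3 - R) = 27 - 9*R)
J(U) = -1 (J(U) = -1 + U*0 = -1 + 0 = -1)
-156*(J(-11) + E(1)) = -156*(-1 + (27 - 9*1)) = -156*(-1 + (27 - 9)) = -156*(-1 + 18) = -156*17 = -2652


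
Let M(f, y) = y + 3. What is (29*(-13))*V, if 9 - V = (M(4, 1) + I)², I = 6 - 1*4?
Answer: 10179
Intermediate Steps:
M(f, y) = 3 + y
I = 2 (I = 6 - 4 = 2)
V = -27 (V = 9 - ((3 + 1) + 2)² = 9 - (4 + 2)² = 9 - 1*6² = 9 - 1*36 = 9 - 36 = -27)
(29*(-13))*V = (29*(-13))*(-27) = -377*(-27) = 10179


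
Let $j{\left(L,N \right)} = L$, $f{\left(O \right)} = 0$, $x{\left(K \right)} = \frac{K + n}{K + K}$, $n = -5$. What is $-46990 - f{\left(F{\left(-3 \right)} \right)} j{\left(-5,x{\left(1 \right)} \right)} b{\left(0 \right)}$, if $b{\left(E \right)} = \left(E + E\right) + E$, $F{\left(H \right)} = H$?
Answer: $-46990$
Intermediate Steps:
$x{\left(K \right)} = \frac{-5 + K}{2 K}$ ($x{\left(K \right)} = \frac{K - 5}{K + K} = \frac{-5 + K}{2 K}$)
$b{\left(E \right)} = 3 E$ ($b{\left(E \right)} = 2 E + E = 3 E$)
$-46990 - f{\left(F{\left(-3 \right)} \right)} j{\left(-5,x{\left(1 \right)} \right)} b{\left(0 \right)} = -46990 - 0 \left(-5\right) 3 \cdot 0 = -46990 - 0 \cdot 0 = -46990 - 0 = -46990 + 0 = -46990$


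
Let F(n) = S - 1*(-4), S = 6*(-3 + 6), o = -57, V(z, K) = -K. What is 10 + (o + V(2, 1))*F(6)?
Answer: -1266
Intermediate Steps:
S = 18 (S = 6*3 = 18)
F(n) = 22 (F(n) = 18 - 1*(-4) = 18 + 4 = 22)
10 + (o + V(2, 1))*F(6) = 10 + (-57 - 1*1)*22 = 10 + (-57 - 1)*22 = 10 - 58*22 = 10 - 1276 = -1266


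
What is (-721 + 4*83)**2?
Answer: 151321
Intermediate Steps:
(-721 + 4*83)**2 = (-721 + 332)**2 = (-389)**2 = 151321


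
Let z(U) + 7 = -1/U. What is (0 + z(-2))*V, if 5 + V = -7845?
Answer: 51025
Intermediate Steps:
V = -7850 (V = -5 - 7845 = -7850)
z(U) = -7 - 1/U
(0 + z(-2))*V = (0 + (-7 - 1/(-2)))*(-7850) = (0 + (-7 - 1*(-½)))*(-7850) = (0 + (-7 + ½))*(-7850) = (0 - 13/2)*(-7850) = -13/2*(-7850) = 51025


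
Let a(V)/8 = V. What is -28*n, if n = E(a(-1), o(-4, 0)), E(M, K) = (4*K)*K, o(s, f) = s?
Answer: -1792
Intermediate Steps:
a(V) = 8*V
E(M, K) = 4*K²
n = 64 (n = 4*(-4)² = 4*16 = 64)
-28*n = -28*64 = -1792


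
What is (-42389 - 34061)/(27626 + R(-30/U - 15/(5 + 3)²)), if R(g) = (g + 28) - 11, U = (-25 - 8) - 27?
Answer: -4892800/1769169 ≈ -2.7656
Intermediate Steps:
U = -60 (U = -33 - 27 = -60)
R(g) = 17 + g (R(g) = (28 + g) - 11 = 17 + g)
(-42389 - 34061)/(27626 + R(-30/U - 15/(5 + 3)²)) = (-42389 - 34061)/(27626 + (17 + (-30/(-60) - 15/(5 + 3)²))) = -76450/(27626 + (17 + (-30*(-1/60) - 15/(8²)))) = -76450/(27626 + (17 + (½ - 15/64))) = -76450/(27626 + (17 + 17/64)) = -76450/(27626 + 1105/64) = -76450/1769169/64 = -76450*64/1769169 = -4892800/1769169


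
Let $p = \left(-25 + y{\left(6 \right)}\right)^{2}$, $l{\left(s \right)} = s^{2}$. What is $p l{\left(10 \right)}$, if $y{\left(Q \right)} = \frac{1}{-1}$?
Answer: $67600$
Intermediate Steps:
$y{\left(Q \right)} = -1$
$p = 676$ ($p = \left(-25 - 1\right)^{2} = \left(-26\right)^{2} = 676$)
$p l{\left(10 \right)} = 676 \cdot 10^{2} = 676 \cdot 100 = 67600$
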